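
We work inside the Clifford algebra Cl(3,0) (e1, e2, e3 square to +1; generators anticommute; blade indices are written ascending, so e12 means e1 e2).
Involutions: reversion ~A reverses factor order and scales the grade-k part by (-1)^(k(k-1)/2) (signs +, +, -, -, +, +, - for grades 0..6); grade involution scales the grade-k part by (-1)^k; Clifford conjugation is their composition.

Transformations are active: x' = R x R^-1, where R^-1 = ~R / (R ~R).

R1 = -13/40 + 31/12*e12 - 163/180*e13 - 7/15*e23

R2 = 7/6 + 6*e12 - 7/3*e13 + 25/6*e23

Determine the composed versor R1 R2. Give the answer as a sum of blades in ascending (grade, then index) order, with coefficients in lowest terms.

Distribute over the terms of R1 (each basis-blade product reordered to ascending indices, repeated generators contracted through their squares):
(-13/40) R2 = -91/240 - 39/20*e12 + 91/120*e13 - 65/48*e23
(31/12*e12) R2 = -31/2 + 217/72*e12 + 775/72*e13 + 217/36*e23
(-163/180*e13) R2 = -1141/540 + 815/216*e12 - 1141/1080*e13 - 163/30*e23
(-7/15*e23) R2 = 35/18 + 49/45*e12 + 14/5*e13 - 49/90*e23
Summing the partial products and collecting blades:
Answer: -34663/2160 + 160/27*e12 + 14327/1080*e13 - 313/240*e23


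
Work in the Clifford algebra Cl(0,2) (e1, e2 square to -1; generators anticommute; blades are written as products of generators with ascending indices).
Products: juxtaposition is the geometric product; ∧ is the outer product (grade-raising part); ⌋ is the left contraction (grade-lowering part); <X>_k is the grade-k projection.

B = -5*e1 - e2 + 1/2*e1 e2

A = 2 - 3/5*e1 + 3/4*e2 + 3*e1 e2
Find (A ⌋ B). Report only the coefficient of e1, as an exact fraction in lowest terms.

step 1: -15/4 - 77/8*e1 - 17/10*e2 + e1 e2
Answer: -77/8


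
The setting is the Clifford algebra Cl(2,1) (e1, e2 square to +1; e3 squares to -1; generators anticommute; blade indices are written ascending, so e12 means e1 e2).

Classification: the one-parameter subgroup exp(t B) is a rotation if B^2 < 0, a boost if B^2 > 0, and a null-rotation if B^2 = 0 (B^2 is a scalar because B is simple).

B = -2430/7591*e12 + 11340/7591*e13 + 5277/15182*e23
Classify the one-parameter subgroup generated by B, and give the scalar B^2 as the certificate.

B^2 term by term: the squares give (-2430/7591)^2*(e12)^2 + (11340/7591)^2*(e13)^2 + (5277/15182)^2*(e23)^2 = 5904900/57623281*(-1) + 128595600/57623281*(+1) + 27846729/230493124*(+1) = 9/4 (each basis 2-blade squares to minus the product of its generators' squares); cross terms between blades sharing an index anticommute and cancel. So B^2 = 9/4.
Answer: boost, certificate B^2 = 9/4. Check the certificate: B^2 = 9/4, and that sign is decisive whatever form B takes.


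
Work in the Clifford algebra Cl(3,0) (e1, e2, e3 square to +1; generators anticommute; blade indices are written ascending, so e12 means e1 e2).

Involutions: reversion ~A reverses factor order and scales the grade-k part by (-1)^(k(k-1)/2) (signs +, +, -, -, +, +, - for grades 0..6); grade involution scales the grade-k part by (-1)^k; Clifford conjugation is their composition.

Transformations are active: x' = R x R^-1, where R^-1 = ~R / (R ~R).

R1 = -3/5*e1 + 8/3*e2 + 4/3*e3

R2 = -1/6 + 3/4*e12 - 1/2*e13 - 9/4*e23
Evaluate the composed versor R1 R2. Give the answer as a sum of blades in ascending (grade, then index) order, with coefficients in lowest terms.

Distribute over the terms of R1 (each basis-blade product reordered to ascending indices, repeated generators contracted through their squares):
(-3/5*e1) R2 = 1/10*e1 - 9/20*e2 + 3/10*e3 + 27/20*e123
(8/3*e2) R2 = -2*e1 - 4/9*e2 - 6*e3 + 4/3*e123
(4/3*e3) R2 = 2/3*e1 + 3*e2 - 2/9*e3 + e123
Summing the partial products and collecting blades:
Answer: -37/30*e1 + 379/180*e2 - 533/90*e3 + 221/60*e123


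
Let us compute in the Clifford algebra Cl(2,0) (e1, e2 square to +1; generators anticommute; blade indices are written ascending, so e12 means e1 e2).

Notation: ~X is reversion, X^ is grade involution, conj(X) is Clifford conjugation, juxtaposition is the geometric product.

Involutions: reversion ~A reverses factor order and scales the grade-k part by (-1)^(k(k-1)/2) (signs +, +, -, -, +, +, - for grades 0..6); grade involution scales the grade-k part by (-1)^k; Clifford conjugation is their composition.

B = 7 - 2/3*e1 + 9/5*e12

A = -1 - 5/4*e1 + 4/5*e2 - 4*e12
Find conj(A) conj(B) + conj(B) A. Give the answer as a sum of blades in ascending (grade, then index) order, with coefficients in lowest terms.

first term: 31/30 + 1993/300*e1 - 631/60*e2 + 91/3*e12
second term: -451/30 - 3257/300*e1 + 41/60*e2 - 77/3*e12
Answer: -14 - 316/75*e1 - 59/6*e2 + 14/3*e12


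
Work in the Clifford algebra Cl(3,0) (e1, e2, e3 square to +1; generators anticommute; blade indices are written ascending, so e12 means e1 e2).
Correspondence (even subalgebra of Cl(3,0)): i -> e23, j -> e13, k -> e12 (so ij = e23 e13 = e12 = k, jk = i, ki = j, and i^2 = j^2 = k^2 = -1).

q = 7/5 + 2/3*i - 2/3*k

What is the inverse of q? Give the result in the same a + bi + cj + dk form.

In blades: q = 7/5 - 2/3*e12 + 2/3*e23.
With qbar = 7/5 + 2/3*e12 - 2/3*e23 (scalar fixed, mapped units negated), q qbar = 641/225 (the sum of squared coefficients), so q^-1 = qbar / (641/225) = 315/641 + 150/641*e12 - 150/641*e23; translating back:
Answer: 315/641 - 150/641*i + 150/641*k


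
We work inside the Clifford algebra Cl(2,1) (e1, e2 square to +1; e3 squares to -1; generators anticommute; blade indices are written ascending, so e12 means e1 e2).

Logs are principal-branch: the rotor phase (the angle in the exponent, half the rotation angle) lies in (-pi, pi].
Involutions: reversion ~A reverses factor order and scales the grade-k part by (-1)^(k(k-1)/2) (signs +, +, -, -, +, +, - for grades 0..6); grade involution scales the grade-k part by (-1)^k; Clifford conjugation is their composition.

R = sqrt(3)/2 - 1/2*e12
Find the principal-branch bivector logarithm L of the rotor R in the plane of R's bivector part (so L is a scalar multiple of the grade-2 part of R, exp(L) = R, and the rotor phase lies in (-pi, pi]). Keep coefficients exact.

The scalar part of R is sqrt(3)/2, and that scalar determines the rotor phase on the principal branch; recovering the unit plane as bivector-part over sine of the phase gives L = phase * plane.
Concretely: cos(phase) = sqrt(3)/2 gives phase = ±pi/6, and since phase/sin(phase) is even the sign is immaterial: L = (phase/sin(phase)) * <R>_2 = (pi/3) * <R>_2.
Answer: -pi/6*e12


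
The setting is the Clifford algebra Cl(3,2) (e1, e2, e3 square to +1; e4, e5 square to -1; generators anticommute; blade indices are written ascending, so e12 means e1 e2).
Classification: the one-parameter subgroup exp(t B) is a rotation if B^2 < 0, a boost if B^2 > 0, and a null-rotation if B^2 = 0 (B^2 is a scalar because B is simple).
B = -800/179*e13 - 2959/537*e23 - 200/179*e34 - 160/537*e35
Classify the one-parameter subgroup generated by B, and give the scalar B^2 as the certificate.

B^2 term by term: the squares give (-800/179)^2*(e13)^2 + (-2959/537)^2*(e23)^2 + (-200/179)^2*(e34)^2 + (-160/537)^2*(e35)^2 = 640000/32041*(-1) + 8755681/288369*(-1) + 40000/32041*(+1) + 25600/288369*(+1) = -49 (each basis 2-blade squares to minus the product of its generators' squares); cross terms between blades sharing an index anticommute and cancel. So B^2 = -49.
Answer: rotation, certificate B^2 = -49. The scalar -49 is the complete invariant here: its sign names the subgroup type.


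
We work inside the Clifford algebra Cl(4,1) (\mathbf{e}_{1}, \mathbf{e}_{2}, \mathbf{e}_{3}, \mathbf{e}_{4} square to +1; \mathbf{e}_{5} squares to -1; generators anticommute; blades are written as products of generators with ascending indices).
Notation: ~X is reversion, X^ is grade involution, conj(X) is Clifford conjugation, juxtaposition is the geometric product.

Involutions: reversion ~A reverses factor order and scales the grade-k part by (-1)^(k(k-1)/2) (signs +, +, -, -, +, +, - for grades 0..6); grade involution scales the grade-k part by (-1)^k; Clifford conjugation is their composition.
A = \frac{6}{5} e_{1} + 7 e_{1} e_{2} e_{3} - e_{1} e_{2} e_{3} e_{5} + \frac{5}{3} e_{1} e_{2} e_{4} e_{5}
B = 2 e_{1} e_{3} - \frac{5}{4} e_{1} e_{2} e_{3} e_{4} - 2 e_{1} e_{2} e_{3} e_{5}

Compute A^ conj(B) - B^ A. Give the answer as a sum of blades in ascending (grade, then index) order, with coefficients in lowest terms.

first term: -2 + 14 e_{2} + \frac{12}{5} e_{3} - \frac{35}{4} e_{4} - 14 e_{5} + 2 e_{2} e_{5} - \frac{10}{3} e_{3} e_{4} - \frac{25}{12} e_{3} e_{5} - \frac{5}{4} e_{4} e_{5} + \frac{3}{2} e_{2} e_{3} e_{4} + \frac{12}{5} e_{2} e_{3} e_{5} + \frac{10}{3} e_{2} e_{3} e_{4} e_{5}
second term: -2 + 14 e_{2} - \frac{12}{5} e_{3} - \frac{35}{4} e_{4} - 14 e_{5} - 2 e_{2} e_{5} + \frac{10}{3} e_{3} e_{4} + \frac{25}{12} e_{3} e_{5} + \frac{5}{4} e_{4} e_{5} + \frac{3}{2} e_{2} e_{3} e_{4} + \frac{12}{5} e_{2} e_{3} e_{5} + \frac{10}{3} e_{2} e_{3} e_{4} e_{5}
Answer: \frac{24}{5} e_{3} + 4 e_{2} e_{5} - \frac{20}{3} e_{3} e_{4} - \frac{25}{6} e_{3} e_{5} - \frac{5}{2} e_{4} e_{5}


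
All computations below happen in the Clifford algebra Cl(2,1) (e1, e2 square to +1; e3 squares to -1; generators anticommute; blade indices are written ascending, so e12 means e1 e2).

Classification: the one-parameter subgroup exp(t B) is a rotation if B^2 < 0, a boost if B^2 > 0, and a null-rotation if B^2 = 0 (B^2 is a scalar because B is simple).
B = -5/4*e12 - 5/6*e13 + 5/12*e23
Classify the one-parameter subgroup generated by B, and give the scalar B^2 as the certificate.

B^2 term by term: the squares give (-5/4)^2*(e12)^2 + (-5/6)^2*(e13)^2 + (5/12)^2*(e23)^2 = 25/16*(-1) + 25/36*(+1) + 25/144*(+1) = -25/36 (each basis 2-blade squares to minus the product of its generators' squares); cross terms between blades sharing an index anticommute and cancel. So B^2 = -25/36.
Answer: rotation, certificate B^2 = -25/36. Certificate logic: -25/36 is a conjugation-invariant scalar, so its sign fixes rotation versus boost versus null-rotation outright.


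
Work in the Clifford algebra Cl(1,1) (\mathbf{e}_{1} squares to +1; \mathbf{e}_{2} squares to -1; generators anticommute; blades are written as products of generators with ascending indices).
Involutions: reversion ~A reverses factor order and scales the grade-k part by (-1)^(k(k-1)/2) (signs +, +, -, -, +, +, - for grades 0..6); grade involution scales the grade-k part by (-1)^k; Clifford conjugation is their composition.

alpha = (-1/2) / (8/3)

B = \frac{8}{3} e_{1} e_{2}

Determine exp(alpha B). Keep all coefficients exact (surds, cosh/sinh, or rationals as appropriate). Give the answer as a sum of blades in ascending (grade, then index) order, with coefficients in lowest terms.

B^2 = (\frac{8}{3})^2*(e_{1} e_{2})^2 = \frac{64}{9}*(+1) = \frac{64}{9} (a basis 2-blade squares to minus the product of its generators' squares).
B^2 = \frac{64}{9} — the series telescopes hyperbolically here: l = \frac{8}{3}, alpha*l = - \frac{1}{2}, so exp(alpha B) = cosh(- \frac{1}{2}) + (sinh(- \frac{1}{2})/(\frac{8}{3}))*B = \cosh{\left(\frac{1}{2} \right)} + (- \frac{3 \sinh{\left(\frac{1}{2} \right)}}{8})*B.
Answer: \cosh{\left(\frac{1}{2} \right)} - \sinh{\left(\frac{1}{2} \right)} e_{1} e_{2}


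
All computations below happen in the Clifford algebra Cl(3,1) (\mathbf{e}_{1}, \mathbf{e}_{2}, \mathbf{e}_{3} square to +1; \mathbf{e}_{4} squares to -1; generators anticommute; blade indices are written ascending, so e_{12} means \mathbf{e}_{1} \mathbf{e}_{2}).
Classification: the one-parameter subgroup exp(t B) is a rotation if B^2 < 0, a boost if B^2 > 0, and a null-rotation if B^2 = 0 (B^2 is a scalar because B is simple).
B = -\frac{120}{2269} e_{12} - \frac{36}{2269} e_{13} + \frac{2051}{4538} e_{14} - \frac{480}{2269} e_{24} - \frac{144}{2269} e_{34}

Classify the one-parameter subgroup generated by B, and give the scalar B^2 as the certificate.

B^2 term by term: the squares give (-\frac{120}{2269})^2*(e_{12})^2 + (-\frac{36}{2269})^2*(e_{13})^2 + (\frac{2051}{4538})^2*(e_{14})^2 + (-\frac{480}{2269})^2*(e_{24})^2 + (-\frac{144}{2269})^2*(e_{34})^2 = \frac{14400}{5148361}*(-1) + \frac{1296}{5148361}*(-1) + \frac{4206601}{20593444}*(+1) + \frac{230400}{5148361}*(+1) + \frac{20736}{5148361}*(+1) = \frac{1}{4} (each basis 2-blade squares to minus the product of its generators' squares); cross terms between blades sharing an index anticommute and cancel; the commuting (index-disjoint) pairs give grade-4 terms 2*c*c'*(blade product), which cancel blade by blade — e_{1234}: \frac{34560}{5148361} - \frac{34560}{5148361} = 0 — confirming B is simple. So B^2 = \frac{1}{4}.
Answer: boost, certificate B^2 = \frac{1}{4}. No conjugation can change B^2 = \frac{1}{4}; the sign gives the class.


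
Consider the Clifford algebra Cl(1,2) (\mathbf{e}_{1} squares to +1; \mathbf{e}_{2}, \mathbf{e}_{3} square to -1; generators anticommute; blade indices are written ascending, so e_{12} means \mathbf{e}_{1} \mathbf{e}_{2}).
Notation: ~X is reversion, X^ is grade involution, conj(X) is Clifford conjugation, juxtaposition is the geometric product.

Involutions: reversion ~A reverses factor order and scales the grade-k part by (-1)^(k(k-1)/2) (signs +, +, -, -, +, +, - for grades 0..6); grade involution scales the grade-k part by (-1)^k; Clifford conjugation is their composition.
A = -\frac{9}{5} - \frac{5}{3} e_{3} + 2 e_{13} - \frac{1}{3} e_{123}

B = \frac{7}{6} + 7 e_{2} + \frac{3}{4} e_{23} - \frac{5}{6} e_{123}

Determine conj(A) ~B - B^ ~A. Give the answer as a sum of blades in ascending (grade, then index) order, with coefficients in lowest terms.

first term: -\frac{82}{45} - \frac{1}{4} e_{1} - \frac{731}{60} e_{2} + \frac{35}{18} e_{3} + \frac{1}{9} e_{12} - \frac{14}{3} e_{13} - \frac{619}{60} e_{23} + \frac{109}{9} e_{123}
second term: -\frac{107}{45} - \frac{1}{4} e_{1} + \frac{931}{60} e_{2} - \frac{35}{18} e_{3} + \frac{26}{9} e_{12} - \frac{14}{3} e_{13} + \frac{619}{60} e_{23} - \frac{136}{9} e_{123}
Answer: \frac{5}{9} - \frac{277}{10} e_{2} + \frac{35}{9} e_{3} - \frac{25}{9} e_{12} - \frac{619}{30} e_{23} + \frac{245}{9} e_{123}


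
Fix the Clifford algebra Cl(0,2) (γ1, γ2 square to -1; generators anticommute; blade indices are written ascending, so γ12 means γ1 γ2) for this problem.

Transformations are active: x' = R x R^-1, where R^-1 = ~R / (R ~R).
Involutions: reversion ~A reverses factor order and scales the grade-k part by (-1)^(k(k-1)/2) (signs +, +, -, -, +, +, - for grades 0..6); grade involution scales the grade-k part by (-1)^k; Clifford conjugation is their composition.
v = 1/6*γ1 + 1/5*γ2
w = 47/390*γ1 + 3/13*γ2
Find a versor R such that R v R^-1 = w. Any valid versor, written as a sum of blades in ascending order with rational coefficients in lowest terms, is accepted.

Sketch: the shared square -61/900 makes R = v + w = 56/195*γ1 + 28/65*γ2 the natural versor; its sandwich fixes that direction, negates (v - w)/2, and sends v to w.
Answer: 56/195*γ1 + 28/65*γ2


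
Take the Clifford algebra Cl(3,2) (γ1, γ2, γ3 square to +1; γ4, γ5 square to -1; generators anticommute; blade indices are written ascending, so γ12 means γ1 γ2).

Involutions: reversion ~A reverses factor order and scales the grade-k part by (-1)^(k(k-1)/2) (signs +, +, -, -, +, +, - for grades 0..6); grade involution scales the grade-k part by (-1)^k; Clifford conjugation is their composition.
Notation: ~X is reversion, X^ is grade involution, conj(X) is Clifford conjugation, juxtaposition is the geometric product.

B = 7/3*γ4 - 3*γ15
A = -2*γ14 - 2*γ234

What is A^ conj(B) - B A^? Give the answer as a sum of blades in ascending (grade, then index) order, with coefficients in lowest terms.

first term: -14/3*γ1 + 14/3*γ23 + 6*γ45 - 6*γ12345
second term: -14/3*γ1 - 14/3*γ23 + 6*γ45 + 6*γ12345
Answer: 28/3*γ23 - 12*γ12345


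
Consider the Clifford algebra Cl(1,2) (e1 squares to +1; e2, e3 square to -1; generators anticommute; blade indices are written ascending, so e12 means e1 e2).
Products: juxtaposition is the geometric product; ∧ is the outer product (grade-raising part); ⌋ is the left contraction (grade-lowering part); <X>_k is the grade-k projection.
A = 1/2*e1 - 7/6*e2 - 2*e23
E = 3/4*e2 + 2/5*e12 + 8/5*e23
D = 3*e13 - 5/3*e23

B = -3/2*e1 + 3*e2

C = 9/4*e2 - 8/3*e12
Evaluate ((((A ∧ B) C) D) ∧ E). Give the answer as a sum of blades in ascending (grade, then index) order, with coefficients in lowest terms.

step 1: -1/4*e12 + 3*e123
step 2: 2/3 + 9/16*e1 - 8*e3 + 27/4*e13
step 3: 81/4 - 24*e1 + 40/3*e2 + 27/16*e3 - 45/4*e12 + 2*e13 - 10/9*e23 - 15/16*e123
step 4: 243/16*e2 - 99/10*e12 + 9963/320*e23 - 1569/40*e123
Answer: 243/16*e2 - 99/10*e12 + 9963/320*e23 - 1569/40*e123


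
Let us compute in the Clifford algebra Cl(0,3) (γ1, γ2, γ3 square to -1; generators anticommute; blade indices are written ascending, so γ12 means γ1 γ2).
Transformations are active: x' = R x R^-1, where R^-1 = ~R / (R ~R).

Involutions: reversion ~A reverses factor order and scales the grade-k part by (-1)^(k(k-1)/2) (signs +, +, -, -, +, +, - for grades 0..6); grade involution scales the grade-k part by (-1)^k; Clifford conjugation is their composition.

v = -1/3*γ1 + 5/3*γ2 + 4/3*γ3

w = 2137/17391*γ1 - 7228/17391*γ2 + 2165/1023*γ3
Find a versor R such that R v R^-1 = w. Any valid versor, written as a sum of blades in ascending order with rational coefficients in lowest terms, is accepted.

Why this works: both vectors square to -14/3, so q(v) = q(w) and R = v + w = -1220/5797*γ1 + 21757/17391*γ2 + 3529/1023*γ3 carries v to w — its own direction survives, the complement (v - w)/2 flips.
Answer: -1220/5797*γ1 + 21757/17391*γ2 + 3529/1023*γ3


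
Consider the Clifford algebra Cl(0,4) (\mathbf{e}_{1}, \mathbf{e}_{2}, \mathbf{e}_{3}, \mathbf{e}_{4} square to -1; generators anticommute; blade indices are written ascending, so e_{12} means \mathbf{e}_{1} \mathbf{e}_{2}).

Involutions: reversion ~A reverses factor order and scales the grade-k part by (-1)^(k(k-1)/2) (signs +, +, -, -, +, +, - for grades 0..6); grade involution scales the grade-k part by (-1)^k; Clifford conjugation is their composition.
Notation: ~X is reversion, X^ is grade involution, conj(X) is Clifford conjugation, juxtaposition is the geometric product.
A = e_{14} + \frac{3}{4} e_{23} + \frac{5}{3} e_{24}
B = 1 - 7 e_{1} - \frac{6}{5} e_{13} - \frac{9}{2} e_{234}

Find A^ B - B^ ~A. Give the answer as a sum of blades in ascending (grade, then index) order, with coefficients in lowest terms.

first term: -\frac{15}{2} e_{3} - \frac{29}{8} e_{4} + \frac{9}{10} e_{12} + e_{14} + \frac{3}{4} e_{23} + \frac{5}{3} e_{24} + \frac{6}{5} e_{34} - \frac{3}{4} e_{123} - \frac{35}{3} e_{124} + 2 e_{1234}
second term: -\frac{15}{2} e_{3} + \frac{83}{8} e_{4} + \frac{9}{10} e_{12} - e_{14} - \frac{3}{4} e_{23} - \frac{5}{3} e_{24} + \frac{6}{5} e_{34} - \frac{39}{4} e_{123} - \frac{35}{3} e_{124} - 2 e_{1234}
Answer: -14 e_{4} + 2 e_{14} + \frac{3}{2} e_{23} + \frac{10}{3} e_{24} + 9 e_{123} + 4 e_{1234}


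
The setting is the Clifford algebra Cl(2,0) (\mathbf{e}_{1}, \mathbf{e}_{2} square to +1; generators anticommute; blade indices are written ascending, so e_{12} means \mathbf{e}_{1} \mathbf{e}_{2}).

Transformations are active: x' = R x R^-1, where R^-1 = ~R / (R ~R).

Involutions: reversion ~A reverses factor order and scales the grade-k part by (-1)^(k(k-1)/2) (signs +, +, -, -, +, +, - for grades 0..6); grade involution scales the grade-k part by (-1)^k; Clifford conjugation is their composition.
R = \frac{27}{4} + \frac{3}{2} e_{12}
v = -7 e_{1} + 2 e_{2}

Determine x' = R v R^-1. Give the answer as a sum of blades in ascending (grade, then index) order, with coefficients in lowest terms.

~R = \frac{27}{4} - \frac{3}{2} e_{12}, and R ~R = \frac{765}{16}, so R^-1 = ~R / (\frac{765}{16}).
R v = -\frac{177}{4} e_{1} + 24 e_{2}
Answer: -\frac{467}{85} e_{1} + \frac{406}{85} e_{2}


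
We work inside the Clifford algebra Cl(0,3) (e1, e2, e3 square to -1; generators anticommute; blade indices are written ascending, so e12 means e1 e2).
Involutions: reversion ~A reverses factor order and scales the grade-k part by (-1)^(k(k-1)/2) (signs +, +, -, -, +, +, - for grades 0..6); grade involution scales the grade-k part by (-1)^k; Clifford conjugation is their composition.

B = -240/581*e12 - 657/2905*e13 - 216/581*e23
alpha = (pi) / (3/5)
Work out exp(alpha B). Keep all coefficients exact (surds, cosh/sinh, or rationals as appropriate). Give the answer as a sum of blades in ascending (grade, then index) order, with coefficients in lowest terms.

B^2 term by term: the squares give (-240/581)^2*(e12)^2 + (-657/2905)^2*(e13)^2 + (-216/581)^2*(e23)^2 = 57600/337561*(-1) + 431649/8439025*(-1) + 46656/337561*(-1) = -9/25 (each basis 2-blade squares to minus the product of its generators' squares); cross terms between blades sharing an index anticommute and cancel. So B^2 = -9/25.
B^2 = -9/25 — circular case — the even/odd split gives cos and sin: l = 3/5, alpha*l = pi, so exp(alpha B) = cos(pi) + (sin(pi)/(3/5))*B = -1 + (0)*B.
Answer: -1


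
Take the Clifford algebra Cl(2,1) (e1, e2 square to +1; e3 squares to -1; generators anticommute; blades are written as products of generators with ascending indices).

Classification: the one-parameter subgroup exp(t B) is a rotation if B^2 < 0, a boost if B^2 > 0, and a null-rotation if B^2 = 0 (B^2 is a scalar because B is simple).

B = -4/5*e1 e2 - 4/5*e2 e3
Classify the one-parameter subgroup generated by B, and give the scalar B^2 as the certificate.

B^2 term by term: the squares give (-4/5)^2*(e1 e2)^2 + (-4/5)^2*(e2 e3)^2 = 16/25*(-1) + 16/25*(+1) = 0 (each basis 2-blade squares to minus the product of its generators' squares); cross terms between blades sharing an index anticommute and cancel. So B^2 = 0.
Answer: null-rotation, certificate B^2 = 0. B^2 = 0 is basis-independent, so its sign is the whole story.


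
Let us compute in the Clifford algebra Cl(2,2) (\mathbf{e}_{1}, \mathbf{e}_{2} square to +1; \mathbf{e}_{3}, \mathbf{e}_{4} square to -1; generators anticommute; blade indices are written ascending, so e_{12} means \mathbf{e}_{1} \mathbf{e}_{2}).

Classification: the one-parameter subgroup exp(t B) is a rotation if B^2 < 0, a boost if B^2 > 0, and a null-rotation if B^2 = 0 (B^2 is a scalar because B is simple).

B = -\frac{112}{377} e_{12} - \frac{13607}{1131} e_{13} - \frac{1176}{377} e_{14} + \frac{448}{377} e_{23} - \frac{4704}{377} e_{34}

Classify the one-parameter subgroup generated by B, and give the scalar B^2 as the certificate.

B^2 term by term: the squares give (-\frac{112}{377})^2*(e_{12})^2 + (-\frac{13607}{1131})^2*(e_{13})^2 + (-\frac{1176}{377})^2*(e_{14})^2 + (\frac{448}{377})^2*(e_{23})^2 + (-\frac{4704}{377})^2*(e_{34})^2 = \frac{12544}{142129}*(-1) + \frac{185150449}{1279161}*(+1) + \frac{1382976}{142129}*(+1) + \frac{200704}{142129}*(+1) + \frac{22127616}{142129}*(-1) = \frac{1}{9} (each basis 2-blade squares to minus the product of its generators' squares); cross terms between blades sharing an index anticommute and cancel; the commuting (index-disjoint) pairs give grade-4 terms 2*c*c'*(blade product), which cancel blade by blade — e_{1234}: \frac{1053696}{142129} - \frac{1053696}{142129} = 0 — confirming B is simple. So B^2 = \frac{1}{9}.
Answer: boost, certificate B^2 = \frac{1}{9}. Key observation: B^2 = \frac{1}{9} is a conjugation invariant, so its sign decides the class regardless of the surface form of B.


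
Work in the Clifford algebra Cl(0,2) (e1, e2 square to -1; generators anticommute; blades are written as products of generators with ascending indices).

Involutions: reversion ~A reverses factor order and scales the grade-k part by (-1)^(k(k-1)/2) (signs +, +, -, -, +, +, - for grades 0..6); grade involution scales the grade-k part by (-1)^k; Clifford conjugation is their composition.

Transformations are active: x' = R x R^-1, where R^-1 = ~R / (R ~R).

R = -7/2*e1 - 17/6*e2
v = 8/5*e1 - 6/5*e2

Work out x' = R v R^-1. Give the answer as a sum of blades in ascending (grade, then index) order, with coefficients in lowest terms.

~R = -7/2*e1 - 17/6*e2, and R ~R = -365/18, so R^-1 = ~R / (-365/18).
R v = 11/5 + 131/15*e1 e2
Answer: -1534/1825*e1 + 3312/1825*e2


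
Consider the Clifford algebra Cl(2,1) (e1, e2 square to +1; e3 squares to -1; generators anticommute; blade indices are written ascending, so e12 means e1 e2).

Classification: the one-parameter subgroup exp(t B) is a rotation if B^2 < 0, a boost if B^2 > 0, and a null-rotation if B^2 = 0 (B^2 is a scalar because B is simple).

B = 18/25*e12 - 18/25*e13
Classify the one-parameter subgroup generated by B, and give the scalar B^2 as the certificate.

B^2 term by term: the squares give (18/25)^2*(e12)^2 + (-18/25)^2*(e13)^2 = 324/625*(-1) + 324/625*(+1) = 0 (each basis 2-blade squares to minus the product of its generators' squares); cross terms between blades sharing an index anticommute and cancel. So B^2 = 0.
Answer: null-rotation, certificate B^2 = 0. Because 0 is invariant under every versor sandwich, the classification follows from its sign alone.


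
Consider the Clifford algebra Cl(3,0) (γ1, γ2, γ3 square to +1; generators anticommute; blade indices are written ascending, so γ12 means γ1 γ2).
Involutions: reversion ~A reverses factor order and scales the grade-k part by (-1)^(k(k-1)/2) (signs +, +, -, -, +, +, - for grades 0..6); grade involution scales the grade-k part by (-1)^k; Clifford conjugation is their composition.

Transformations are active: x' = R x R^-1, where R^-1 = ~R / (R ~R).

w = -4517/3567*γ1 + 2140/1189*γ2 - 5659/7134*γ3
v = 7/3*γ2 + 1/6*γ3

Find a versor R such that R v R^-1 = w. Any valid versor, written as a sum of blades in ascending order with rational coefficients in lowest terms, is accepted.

Reasoning: v^2 = w^2 = 197/36 since conjugation preserves the quadratic form; R = v + w = -4517/3567*γ1 + 14743/3567*γ2 - 745/1189*γ3 is then valid when invertible, keeping its own part and reversing (v - w)/2.
Answer: -4517/3567*γ1 + 14743/3567*γ2 - 745/1189*γ3


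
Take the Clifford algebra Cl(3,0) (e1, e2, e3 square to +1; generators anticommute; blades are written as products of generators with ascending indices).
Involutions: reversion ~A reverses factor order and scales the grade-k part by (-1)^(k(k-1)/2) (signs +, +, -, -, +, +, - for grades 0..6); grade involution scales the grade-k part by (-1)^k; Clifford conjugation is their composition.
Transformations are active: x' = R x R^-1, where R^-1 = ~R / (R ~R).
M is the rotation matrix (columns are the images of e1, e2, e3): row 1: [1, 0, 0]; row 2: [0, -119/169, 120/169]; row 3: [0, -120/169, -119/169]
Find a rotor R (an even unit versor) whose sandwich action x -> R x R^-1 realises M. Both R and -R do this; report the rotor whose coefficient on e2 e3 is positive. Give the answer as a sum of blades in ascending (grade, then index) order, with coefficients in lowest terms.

Method: write R = a + b12*e1 e2 + b13*e1 e3 + b23*e2 e3 with a^2 + b12^2 + b13^2 + b23^2 = 1 (so R^-1 = ~R). Expanding the columns R e_j ~R gives tr M = 4a^2 - 1 and, from the antisymmetric part, M21 - M12 = -4a*b12, M13 - M31 = 4a*b13, M32 - M23 = -4a*b23.
Here tr M = -69/169, so a^2 = (1 + tr M)/4 = 25/169 and a = ±5/13. Taking a = 5/13: M21 - M12 = 0, M13 - M31 = 0, M32 - M23 = -240/169, giving b12 = 0, b13 = 0, b23 = 12/13, i.e. R = 5/13 + 12/13*e2 e3.
Its e2 e3 coefficient is already positive.
Answer: 5/13 + 12/13*e2 e3. Recall the cover is two-to-one: with M of trace -69/169, both preimages act alike, and the stated e2 e3 sign chooses the sheet.


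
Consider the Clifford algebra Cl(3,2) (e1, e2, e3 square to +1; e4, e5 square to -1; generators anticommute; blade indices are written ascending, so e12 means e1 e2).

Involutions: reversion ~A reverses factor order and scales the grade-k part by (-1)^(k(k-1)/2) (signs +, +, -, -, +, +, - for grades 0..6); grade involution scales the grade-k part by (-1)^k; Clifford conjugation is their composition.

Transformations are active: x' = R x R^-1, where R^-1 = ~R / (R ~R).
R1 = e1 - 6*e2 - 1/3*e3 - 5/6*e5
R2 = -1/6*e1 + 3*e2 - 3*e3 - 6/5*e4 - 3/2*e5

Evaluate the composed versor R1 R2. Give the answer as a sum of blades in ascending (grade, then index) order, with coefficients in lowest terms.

Distribute over the terms of R1 (each basis-blade product reordered to ascending indices, repeated generators contracted through their squares):
(e1) R2 = -1/6 + 3*e12 - 3*e13 - 6/5*e14 - 3/2*e15
(-6*e2) R2 = -18 - e12 + 18*e23 + 36/5*e24 + 9*e25
(-1/3*e3) R2 = 1 - 1/18*e13 + e23 + 2/5*e34 + 1/2*e35
(-5/6*e5) R2 = -5/4 - 5/36*e15 + 5/2*e25 - 5/2*e35 - e45
Summing the partial products and collecting blades:
Answer: -221/12 + 2*e12 - 55/18*e13 - 6/5*e14 - 59/36*e15 + 19*e23 + 36/5*e24 + 23/2*e25 + 2/5*e34 - 2*e35 - e45


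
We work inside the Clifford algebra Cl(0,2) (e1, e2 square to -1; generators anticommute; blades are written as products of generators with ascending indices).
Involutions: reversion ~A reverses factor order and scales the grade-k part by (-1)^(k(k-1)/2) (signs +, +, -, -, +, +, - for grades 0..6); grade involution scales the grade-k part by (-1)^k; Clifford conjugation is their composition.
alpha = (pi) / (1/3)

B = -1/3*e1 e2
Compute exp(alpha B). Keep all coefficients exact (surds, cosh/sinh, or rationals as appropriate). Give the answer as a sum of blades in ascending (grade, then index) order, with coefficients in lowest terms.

B^2 = (-1/3)^2*(e1 e2)^2 = 1/9*(-1) = -1/9 (a basis 2-blade squares to minus the product of its generators' squares).
B^2 = -1/9 — a negative square means the series sums to a rotation: l = 1/3, alpha*l = pi, so exp(alpha B) = cos(pi) + (sin(pi)/(1/3))*B = -1 + (0)*B.
Answer: -1


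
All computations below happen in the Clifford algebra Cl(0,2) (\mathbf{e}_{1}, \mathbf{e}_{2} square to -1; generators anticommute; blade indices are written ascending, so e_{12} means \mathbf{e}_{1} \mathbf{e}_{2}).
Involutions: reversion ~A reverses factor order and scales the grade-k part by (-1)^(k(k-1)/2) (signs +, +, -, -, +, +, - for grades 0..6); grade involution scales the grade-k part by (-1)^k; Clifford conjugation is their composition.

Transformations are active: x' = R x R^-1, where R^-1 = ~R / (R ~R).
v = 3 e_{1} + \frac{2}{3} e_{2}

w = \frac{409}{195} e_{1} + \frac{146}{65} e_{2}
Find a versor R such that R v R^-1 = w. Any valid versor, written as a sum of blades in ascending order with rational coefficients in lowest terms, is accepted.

Why this works: both vectors square to -\frac{85}{9}, so q(v) = q(w) and R = v + w = \frac{994}{195} e_{1} + \frac{568}{195} e_{2} carries v to w — its own direction survives, the complement (v - w)/2 flips.
Answer: \frac{994}{195} e_{1} + \frac{568}{195} e_{2}


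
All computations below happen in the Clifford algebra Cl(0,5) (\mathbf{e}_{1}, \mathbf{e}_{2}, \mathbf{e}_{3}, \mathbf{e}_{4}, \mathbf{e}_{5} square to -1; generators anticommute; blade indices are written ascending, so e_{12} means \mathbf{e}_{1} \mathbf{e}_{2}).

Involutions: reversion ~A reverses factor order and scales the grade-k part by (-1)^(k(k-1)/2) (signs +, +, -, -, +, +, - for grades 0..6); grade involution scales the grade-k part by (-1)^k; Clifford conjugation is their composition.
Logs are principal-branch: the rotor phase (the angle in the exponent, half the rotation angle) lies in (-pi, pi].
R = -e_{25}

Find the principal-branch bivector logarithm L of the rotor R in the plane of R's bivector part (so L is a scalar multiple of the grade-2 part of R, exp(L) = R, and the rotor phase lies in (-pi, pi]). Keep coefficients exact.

The scalar part of R is 0, which fixes the principal-branch rotor phase; the unit plane is then the bivector part divided by the sine of that phase, and L is that plane scaled by the phase.
Concretely: cos(phase) = 0 gives phase = ±\frac{\pi}{2}, and since phase/sin(phase) is even the sign is immaterial: L = (phase/sin(phase)) * <R>_2 = (\frac{\pi}{2}) * <R>_2.
Answer: - \frac{\pi}{2} e_{25}


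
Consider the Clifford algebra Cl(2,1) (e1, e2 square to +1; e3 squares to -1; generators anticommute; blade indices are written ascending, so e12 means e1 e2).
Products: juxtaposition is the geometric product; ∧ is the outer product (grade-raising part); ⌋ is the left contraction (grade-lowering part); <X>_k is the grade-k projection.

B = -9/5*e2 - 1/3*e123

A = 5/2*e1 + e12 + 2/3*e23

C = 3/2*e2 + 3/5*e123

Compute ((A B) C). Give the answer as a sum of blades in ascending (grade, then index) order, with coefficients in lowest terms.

step 1: -91/45*e1 + 23/15*e3 - 9/2*e12 - 5/6*e23
step 2: -29/4*e1 + 79/20*e3 - 593/150*e12 - 527/150*e23
Answer: -29/4*e1 + 79/20*e3 - 593/150*e12 - 527/150*e23


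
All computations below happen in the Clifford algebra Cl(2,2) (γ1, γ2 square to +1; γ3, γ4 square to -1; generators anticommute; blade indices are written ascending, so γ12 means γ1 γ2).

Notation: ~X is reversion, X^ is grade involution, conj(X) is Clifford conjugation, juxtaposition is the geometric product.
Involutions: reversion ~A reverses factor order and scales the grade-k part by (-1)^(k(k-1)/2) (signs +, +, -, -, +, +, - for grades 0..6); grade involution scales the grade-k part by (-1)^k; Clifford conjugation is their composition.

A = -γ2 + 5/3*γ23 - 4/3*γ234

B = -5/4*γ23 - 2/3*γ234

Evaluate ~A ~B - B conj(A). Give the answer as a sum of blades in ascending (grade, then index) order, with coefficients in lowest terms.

first term: -107/36 - 5/4*γ3 + 5/9*γ4 - 2/3*γ34
second term: 43/36 + 5/4*γ3 + 25/9*γ4 - 2/3*γ34
Answer: -25/6 - 5/2*γ3 - 20/9*γ4


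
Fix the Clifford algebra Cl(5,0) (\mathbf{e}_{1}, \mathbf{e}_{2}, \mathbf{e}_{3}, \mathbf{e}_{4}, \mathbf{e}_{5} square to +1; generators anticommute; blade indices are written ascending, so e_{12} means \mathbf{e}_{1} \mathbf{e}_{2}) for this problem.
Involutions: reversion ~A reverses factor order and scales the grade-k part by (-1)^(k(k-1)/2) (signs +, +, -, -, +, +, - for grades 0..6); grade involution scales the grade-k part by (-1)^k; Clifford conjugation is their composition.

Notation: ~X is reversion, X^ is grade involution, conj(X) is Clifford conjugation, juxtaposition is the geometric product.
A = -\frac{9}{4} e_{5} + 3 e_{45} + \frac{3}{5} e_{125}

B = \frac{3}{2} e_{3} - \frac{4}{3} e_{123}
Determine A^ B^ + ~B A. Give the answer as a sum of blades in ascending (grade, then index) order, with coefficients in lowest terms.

first term: \frac{103}{40} e_{35} - \frac{9}{2} e_{345} - \frac{39}{10} e_{1235} + 4 e_{12345}
second term: -\frac{167}{40} e_{35} + \frac{9}{2} e_{345} - \frac{21}{10} e_{1235} + 4 e_{12345}
Answer: -\frac{8}{5} e_{35} - 6 e_{1235} + 8 e_{12345}


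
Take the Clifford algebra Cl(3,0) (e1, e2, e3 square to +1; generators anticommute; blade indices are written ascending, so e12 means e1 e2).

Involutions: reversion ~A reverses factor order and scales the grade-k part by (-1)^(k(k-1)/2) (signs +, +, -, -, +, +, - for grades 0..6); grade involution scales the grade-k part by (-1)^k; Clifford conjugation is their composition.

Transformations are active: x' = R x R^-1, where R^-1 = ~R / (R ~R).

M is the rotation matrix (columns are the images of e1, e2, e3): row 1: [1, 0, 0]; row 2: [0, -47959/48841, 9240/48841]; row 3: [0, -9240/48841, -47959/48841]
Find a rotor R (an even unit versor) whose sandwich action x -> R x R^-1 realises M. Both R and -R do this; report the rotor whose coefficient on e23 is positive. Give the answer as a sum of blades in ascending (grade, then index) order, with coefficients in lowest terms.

Method: write R = a + b12*e12 + b13*e13 + b23*e23 with a^2 + b12^2 + b13^2 + b23^2 = 1 (so R^-1 = ~R). Expanding the columns R e_j ~R gives tr M = 4a^2 - 1 and, from the antisymmetric part, M21 - M12 = -4a*b12, M13 - M31 = 4a*b13, M32 - M23 = -4a*b23.
Here tr M = -47077/48841, so a^2 = (1 + tr M)/4 = 441/48841 and a = ±21/221. Taking a = 21/221: M21 - M12 = 0, M13 - M31 = 0, M32 - M23 = -18480/48841, giving b12 = 0, b13 = 0, b23 = 220/221, i.e. R = 21/221 + 220/221*e23.
Its e23 coefficient is already positive.
Answer: 21/221 + 220/221*e23. Sheet selection: the two-to-one cover makes ±R indistinguishable at the matrix level (trace -47077/48841), so uniqueness comes from the required sign on e23.


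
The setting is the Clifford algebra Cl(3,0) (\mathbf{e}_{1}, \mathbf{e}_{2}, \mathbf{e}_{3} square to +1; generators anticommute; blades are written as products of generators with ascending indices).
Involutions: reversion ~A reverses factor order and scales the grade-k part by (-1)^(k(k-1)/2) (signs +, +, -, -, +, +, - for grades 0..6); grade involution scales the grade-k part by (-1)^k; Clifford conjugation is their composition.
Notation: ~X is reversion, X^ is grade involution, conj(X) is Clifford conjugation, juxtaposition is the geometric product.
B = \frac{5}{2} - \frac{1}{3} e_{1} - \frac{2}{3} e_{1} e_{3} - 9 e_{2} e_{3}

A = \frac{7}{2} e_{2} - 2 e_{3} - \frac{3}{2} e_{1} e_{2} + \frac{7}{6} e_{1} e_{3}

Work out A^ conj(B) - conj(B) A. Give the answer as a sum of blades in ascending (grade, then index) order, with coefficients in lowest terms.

first term: -\frac{7}{9} - \frac{4}{3} e_{1} - \frac{105}{4} e_{2} - \frac{242}{9} e_{3} - \frac{157}{12} e_{1} e_{2} - \frac{45}{4} e_{1} e_{3} + e_{2} e_{3} + \frac{7}{3} e_{1} e_{2} e_{3}
second term: -\frac{7}{9} - \frac{4}{3} e_{1} - \frac{39}{4} e_{2} - \frac{325}{9} e_{3} + \frac{95}{12} e_{1} e_{2} + \frac{63}{4} e_{1} e_{3} - e_{2} e_{3} - \frac{7}{3} e_{1} e_{2} e_{3}
Answer: -\frac{33}{2} e_{2} + \frac{83}{9} e_{3} - 21 e_{1} e_{2} - 27 e_{1} e_{3} + 2 e_{2} e_{3} + \frac{14}{3} e_{1} e_{2} e_{3}


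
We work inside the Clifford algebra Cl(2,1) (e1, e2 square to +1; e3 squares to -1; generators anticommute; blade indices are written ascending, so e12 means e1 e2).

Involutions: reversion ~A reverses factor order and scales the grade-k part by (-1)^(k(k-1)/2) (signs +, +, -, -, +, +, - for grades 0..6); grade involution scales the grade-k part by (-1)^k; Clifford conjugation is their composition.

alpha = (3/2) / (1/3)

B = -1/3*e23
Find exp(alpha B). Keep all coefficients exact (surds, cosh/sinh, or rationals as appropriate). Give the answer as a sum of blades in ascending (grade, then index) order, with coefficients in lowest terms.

B^2 = (-1/3)^2*(e23)^2 = 1/9*(+1) = 1/9 (a basis 2-blade squares to minus the product of its generators' squares).
B^2 = 1/9 — a positive square means the series sums to a boost: l = 1/3, alpha*l = 3/2, so exp(alpha B) = cosh(3/2) + (sinh(3/2)/(1/3))*B = cosh(3/2) + (3*sinh(3/2))*B.
Answer: cosh(3/2) - sinh(3/2)*e23


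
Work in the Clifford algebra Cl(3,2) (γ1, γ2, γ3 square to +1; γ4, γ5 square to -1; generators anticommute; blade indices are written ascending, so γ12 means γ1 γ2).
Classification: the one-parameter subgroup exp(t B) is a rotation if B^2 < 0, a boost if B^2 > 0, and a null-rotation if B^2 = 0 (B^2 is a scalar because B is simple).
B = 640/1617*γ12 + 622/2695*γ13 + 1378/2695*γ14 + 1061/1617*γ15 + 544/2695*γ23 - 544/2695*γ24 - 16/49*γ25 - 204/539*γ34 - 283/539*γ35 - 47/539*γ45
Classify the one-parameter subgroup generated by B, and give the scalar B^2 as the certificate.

B^2 term by term: the squares give (640/1617)^2*(γ12)^2 + (622/2695)^2*(γ13)^2 + (1378/2695)^2*(γ14)^2 + (1061/1617)^2*(γ15)^2 + (544/2695)^2*(γ23)^2 + (-544/2695)^2*(γ24)^2 + (-16/49)^2*(γ25)^2 + (-204/539)^2*(γ34)^2 + (-283/539)^2*(γ35)^2 + (-47/539)^2*(γ45)^2 = 409600/2614689*(-1) + 386884/7263025*(-1) + 1898884/7263025*(+1) + 1125721/2614689*(+1) + 295936/7263025*(-1) + 295936/7263025*(+1) + 256/2401*(+1) + 41616/290521*(+1) + 80089/290521*(+1) + 2209/290521*(-1) = 1 (each basis 2-blade squares to minus the product of its generators' squares); cross terms between blades sharing an index anticommute and cancel; the commuting (index-disjoint) pairs give grade-4 terms 2*c*c'*(blade product), which cancel blade by blade — γ1234: -87040/290521 + 676736/7263025 + 1499264/7263025 = 0; γ1235: -362240/871563 + 19904/132055 + 1154368/4357815 = 0; γ1245: -60160/871563 + 44096/132055 - 1154368/4357815 = 0; γ1345: -58468/1452605 + 779948/1452605 - 144296/290521 = 0; γ2345: -51136/1452605 - 307904/1452605 + 6528/26411 = 0 — confirming B is simple. So B^2 = 1.
Answer: boost, certificate B^2 = 1. Note: conjugating B changes its blade decomposition but never the scalar B^2 = 1, whose sign settles the classification.
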